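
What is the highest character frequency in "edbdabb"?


Input: edbdabb
Character counts:
  'a': 1
  'b': 3
  'd': 2
  'e': 1
Maximum frequency: 3

3


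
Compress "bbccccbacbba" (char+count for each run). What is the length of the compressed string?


Input: bbccccbacbba
Runs:
  'b' x 2 => "b2"
  'c' x 4 => "c4"
  'b' x 1 => "b1"
  'a' x 1 => "a1"
  'c' x 1 => "c1"
  'b' x 2 => "b2"
  'a' x 1 => "a1"
Compressed: "b2c4b1a1c1b2a1"
Compressed length: 14

14


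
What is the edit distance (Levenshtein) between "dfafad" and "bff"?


Computing edit distance: "dfafad" -> "bff"
DP table:
           b    f    f
      0    1    2    3
  d   1    1    2    3
  f   2    2    1    2
  a   3    3    2    2
  f   4    4    3    2
  a   5    5    4    3
  d   6    6    5    4
Edit distance = dp[6][3] = 4

4


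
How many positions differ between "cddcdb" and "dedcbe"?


Comparing "cddcdb" and "dedcbe" position by position:
  Position 0: 'c' vs 'd' => DIFFER
  Position 1: 'd' vs 'e' => DIFFER
  Position 2: 'd' vs 'd' => same
  Position 3: 'c' vs 'c' => same
  Position 4: 'd' vs 'b' => DIFFER
  Position 5: 'b' vs 'e' => DIFFER
Positions that differ: 4

4


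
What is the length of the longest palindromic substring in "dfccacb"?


Input: "dfccacb"
Checking substrings for palindromes:
  [3:6] "cac" (len 3) => palindrome
  [2:4] "cc" (len 2) => palindrome
Longest palindromic substring: "cac" with length 3

3


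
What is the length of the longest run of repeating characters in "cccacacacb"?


Input: "cccacacacb"
Scanning for longest run:
  Position 1 ('c'): continues run of 'c', length=2
  Position 2 ('c'): continues run of 'c', length=3
  Position 3 ('a'): new char, reset run to 1
  Position 4 ('c'): new char, reset run to 1
  Position 5 ('a'): new char, reset run to 1
  Position 6 ('c'): new char, reset run to 1
  Position 7 ('a'): new char, reset run to 1
  Position 8 ('c'): new char, reset run to 1
  Position 9 ('b'): new char, reset run to 1
Longest run: 'c' with length 3

3


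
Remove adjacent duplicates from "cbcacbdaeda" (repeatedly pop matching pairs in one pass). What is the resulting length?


Input: cbcacbdaeda
Stack-based adjacent duplicate removal:
  Read 'c': push. Stack: c
  Read 'b': push. Stack: cb
  Read 'c': push. Stack: cbc
  Read 'a': push. Stack: cbca
  Read 'c': push. Stack: cbcac
  Read 'b': push. Stack: cbcacb
  Read 'd': push. Stack: cbcacbd
  Read 'a': push. Stack: cbcacbda
  Read 'e': push. Stack: cbcacbdae
  Read 'd': push. Stack: cbcacbdaed
  Read 'a': push. Stack: cbcacbdaeda
Final stack: "cbcacbdaeda" (length 11)

11


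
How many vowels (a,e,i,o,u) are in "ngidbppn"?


Input: ngidbppn
Checking each character:
  'n' at position 0: consonant
  'g' at position 1: consonant
  'i' at position 2: vowel (running total: 1)
  'd' at position 3: consonant
  'b' at position 4: consonant
  'p' at position 5: consonant
  'p' at position 6: consonant
  'n' at position 7: consonant
Total vowels: 1

1


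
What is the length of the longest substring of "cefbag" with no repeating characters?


Input: "cefbag"
Sliding window (track last position of each char):
  Position 0 ('c'): window [0,0] length 1 -- new best
  Position 1 ('e'): window [0,1] length 2 -- new best
  Position 2 ('f'): window [0,2] length 3 -- new best
  Position 3 ('b'): window [0,3] length 4 -- new best
  Position 4 ('a'): window [0,4] length 5 -- new best
  Position 5 ('g'): window [0,5] length 6 -- new best
Longest substring with no repeats: "cefbag" with length 6

6


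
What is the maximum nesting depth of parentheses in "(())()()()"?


Input: "(())()()()"
Tracking depth:
  Position 0 '(': depth becomes 1
  Position 1 '(': depth becomes 2
  Position 2 ')': depth becomes 1
  Position 3 ')': depth becomes 0
  Position 4 '(': depth becomes 1
  Position 5 ')': depth becomes 0
  Position 6 '(': depth becomes 1
  Position 7 ')': depth becomes 0
  Position 8 '(': depth becomes 1
  Position 9 ')': depth becomes 0
Maximum depth reached: 2

2


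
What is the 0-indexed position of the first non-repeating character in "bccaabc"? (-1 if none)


Input: bccaabc
Character frequencies:
  'a': 2
  'b': 2
  'c': 3
Scanning left to right for freq == 1:
  Position 0 ('b'): freq=2, skip
  Position 1 ('c'): freq=3, skip
  Position 2 ('c'): freq=3, skip
  Position 3 ('a'): freq=2, skip
  Position 4 ('a'): freq=2, skip
  Position 5 ('b'): freq=2, skip
  Position 6 ('c'): freq=3, skip
  No unique character found => answer = -1

-1


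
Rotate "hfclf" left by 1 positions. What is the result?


Input: "hfclf", rotate left by 1
First 1 characters: "h"
Remaining characters: "fclf"
Concatenate remaining + first: "fclf" + "h" = "fclfh"

fclfh


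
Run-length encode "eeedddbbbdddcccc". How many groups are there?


Input: eeedddbbbdddcccc
Scanning for consecutive runs:
  Group 1: 'e' x 3 (positions 0-2)
  Group 2: 'd' x 3 (positions 3-5)
  Group 3: 'b' x 3 (positions 6-8)
  Group 4: 'd' x 3 (positions 9-11)
  Group 5: 'c' x 4 (positions 12-15)
Total groups: 5

5


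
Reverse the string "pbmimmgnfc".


Input: pbmimmgnfc
Reading characters right to left:
  Position 9: 'c'
  Position 8: 'f'
  Position 7: 'n'
  Position 6: 'g'
  Position 5: 'm'
  Position 4: 'm'
  Position 3: 'i'
  Position 2: 'm'
  Position 1: 'b'
  Position 0: 'p'
Reversed: cfngmmimbp

cfngmmimbp


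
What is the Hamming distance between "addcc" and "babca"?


Comparing "addcc" and "babca" position by position:
  Position 0: 'a' vs 'b' => differ
  Position 1: 'd' vs 'a' => differ
  Position 2: 'd' vs 'b' => differ
  Position 3: 'c' vs 'c' => same
  Position 4: 'c' vs 'a' => differ
Total differences (Hamming distance): 4

4


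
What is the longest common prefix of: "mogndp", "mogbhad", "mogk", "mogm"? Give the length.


Words: mogndp, mogbhad, mogk, mogm
  Position 0: all 'm' => match
  Position 1: all 'o' => match
  Position 2: all 'g' => match
  Position 3: ('n', 'b', 'k', 'm') => mismatch, stop
LCP = "mog" (length 3)

3


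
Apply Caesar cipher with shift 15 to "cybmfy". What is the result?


Caesar cipher: shift "cybmfy" by 15
  'c' (pos 2) + 15 = pos 17 = 'r'
  'y' (pos 24) + 15 = pos 13 = 'n'
  'b' (pos 1) + 15 = pos 16 = 'q'
  'm' (pos 12) + 15 = pos 1 = 'b'
  'f' (pos 5) + 15 = pos 20 = 'u'
  'y' (pos 24) + 15 = pos 13 = 'n'
Result: rnqbun

rnqbun


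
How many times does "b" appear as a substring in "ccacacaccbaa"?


Searching for "b" in "ccacacaccbaa"
Scanning each position:
  Position 0: "c" => no
  Position 1: "c" => no
  Position 2: "a" => no
  Position 3: "c" => no
  Position 4: "a" => no
  Position 5: "c" => no
  Position 6: "a" => no
  Position 7: "c" => no
  Position 8: "c" => no
  Position 9: "b" => MATCH
  Position 10: "a" => no
  Position 11: "a" => no
Total occurrences: 1

1


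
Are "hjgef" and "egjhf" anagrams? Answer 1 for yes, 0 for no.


Strings: "hjgef", "egjhf"
Sorted first:  efghj
Sorted second: efghj
Sorted forms match => anagrams

1


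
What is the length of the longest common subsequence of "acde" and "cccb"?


LCS of "acde" and "cccb"
DP table:
           c    c    c    b
      0    0    0    0    0
  a   0    0    0    0    0
  c   0    1    1    1    1
  d   0    1    1    1    1
  e   0    1    1    1    1
LCS length = dp[4][4] = 1

1


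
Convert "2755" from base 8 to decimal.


Input: "2755" in base 8
Positional expansion:
  Digit '2' (value 2) x 8^3 = 1024
  Digit '7' (value 7) x 8^2 = 448
  Digit '5' (value 5) x 8^1 = 40
  Digit '5' (value 5) x 8^0 = 5
Sum = 1517

1517


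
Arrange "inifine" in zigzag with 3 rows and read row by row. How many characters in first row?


Zigzag "inifine" into 3 rows:
Placing characters:
  'i' => row 0
  'n' => row 1
  'i' => row 2
  'f' => row 1
  'i' => row 0
  'n' => row 1
  'e' => row 2
Rows:
  Row 0: "ii"
  Row 1: "nfn"
  Row 2: "ie"
First row length: 2

2


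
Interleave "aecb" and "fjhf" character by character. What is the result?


Interleaving "aecb" and "fjhf":
  Position 0: 'a' from first, 'f' from second => "af"
  Position 1: 'e' from first, 'j' from second => "ej"
  Position 2: 'c' from first, 'h' from second => "ch"
  Position 3: 'b' from first, 'f' from second => "bf"
Result: afejchbf

afejchbf


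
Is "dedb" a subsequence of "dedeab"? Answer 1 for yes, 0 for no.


Check if "dedb" is a subsequence of "dedeab"
Greedy scan:
  Position 0 ('d'): matches sub[0] = 'd'
  Position 1 ('e'): matches sub[1] = 'e'
  Position 2 ('d'): matches sub[2] = 'd'
  Position 3 ('e'): no match needed
  Position 4 ('a'): no match needed
  Position 5 ('b'): matches sub[3] = 'b'
All 4 characters matched => is a subsequence

1


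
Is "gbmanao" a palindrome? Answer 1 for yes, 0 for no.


Input: gbmanao
Reversed: oanambg
  Compare pos 0 ('g') with pos 6 ('o'): MISMATCH
  Compare pos 1 ('b') with pos 5 ('a'): MISMATCH
  Compare pos 2 ('m') with pos 4 ('n'): MISMATCH
Result: not a palindrome

0


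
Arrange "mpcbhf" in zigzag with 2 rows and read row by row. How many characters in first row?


Zigzag "mpcbhf" into 2 rows:
Placing characters:
  'm' => row 0
  'p' => row 1
  'c' => row 0
  'b' => row 1
  'h' => row 0
  'f' => row 1
Rows:
  Row 0: "mch"
  Row 1: "pbf"
First row length: 3

3


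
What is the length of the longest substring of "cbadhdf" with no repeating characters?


Input: "cbadhdf"
Sliding window (track last position of each char):
  Position 0 ('c'): window [0,0] length 1 -- new best
  Position 1 ('b'): window [0,1] length 2 -- new best
  Position 2 ('a'): window [0,2] length 3 -- new best
  Position 3 ('d'): window [0,3] length 4 -- new best
  Position 4 ('h'): window [0,4] length 5 -- new best
  Position 5 ('d'): repeat (last at 3), move window start to 4
  Position 5 ('d'): window [4,5] length 2
  Position 6 ('f'): window [4,6] length 3
Longest substring with no repeats: "cbadh" with length 5

5


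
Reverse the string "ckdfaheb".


Input: ckdfaheb
Reading characters right to left:
  Position 7: 'b'
  Position 6: 'e'
  Position 5: 'h'
  Position 4: 'a'
  Position 3: 'f'
  Position 2: 'd'
  Position 1: 'k'
  Position 0: 'c'
Reversed: behafdkc

behafdkc


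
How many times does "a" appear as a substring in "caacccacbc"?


Searching for "a" in "caacccacbc"
Scanning each position:
  Position 0: "c" => no
  Position 1: "a" => MATCH
  Position 2: "a" => MATCH
  Position 3: "c" => no
  Position 4: "c" => no
  Position 5: "c" => no
  Position 6: "a" => MATCH
  Position 7: "c" => no
  Position 8: "b" => no
  Position 9: "c" => no
Total occurrences: 3

3


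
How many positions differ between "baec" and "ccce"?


Comparing "baec" and "ccce" position by position:
  Position 0: 'b' vs 'c' => DIFFER
  Position 1: 'a' vs 'c' => DIFFER
  Position 2: 'e' vs 'c' => DIFFER
  Position 3: 'c' vs 'e' => DIFFER
Positions that differ: 4

4


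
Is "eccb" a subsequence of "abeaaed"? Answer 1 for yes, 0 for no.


Check if "eccb" is a subsequence of "abeaaed"
Greedy scan:
  Position 0 ('a'): no match needed
  Position 1 ('b'): no match needed
  Position 2 ('e'): matches sub[0] = 'e'
  Position 3 ('a'): no match needed
  Position 4 ('a'): no match needed
  Position 5 ('e'): no match needed
  Position 6 ('d'): no match needed
Only matched 1/4 characters => not a subsequence

0


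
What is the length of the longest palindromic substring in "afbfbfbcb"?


Input: "afbfbfbcb"
Checking substrings for palindromes:
  [1:6] "fbfbf" (len 5) => palindrome
  [2:7] "bfbfb" (len 5) => palindrome
  [1:4] "fbf" (len 3) => palindrome
  [2:5] "bfb" (len 3) => palindrome
  [3:6] "fbf" (len 3) => palindrome
  [4:7] "bfb" (len 3) => palindrome
Longest palindromic substring: "fbfbf" with length 5

5


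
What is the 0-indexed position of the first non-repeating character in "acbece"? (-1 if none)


Input: acbece
Character frequencies:
  'a': 1
  'b': 1
  'c': 2
  'e': 2
Scanning left to right for freq == 1:
  Position 0 ('a'): unique! => answer = 0

0


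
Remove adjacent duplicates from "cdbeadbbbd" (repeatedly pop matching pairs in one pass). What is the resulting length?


Input: cdbeadbbbd
Stack-based adjacent duplicate removal:
  Read 'c': push. Stack: c
  Read 'd': push. Stack: cd
  Read 'b': push. Stack: cdb
  Read 'e': push. Stack: cdbe
  Read 'a': push. Stack: cdbea
  Read 'd': push. Stack: cdbead
  Read 'b': push. Stack: cdbeadb
  Read 'b': matches stack top 'b' => pop. Stack: cdbead
  Read 'b': push. Stack: cdbeadb
  Read 'd': push. Stack: cdbeadbd
Final stack: "cdbeadbd" (length 8)

8


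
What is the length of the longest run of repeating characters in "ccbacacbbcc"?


Input: "ccbacacbbcc"
Scanning for longest run:
  Position 1 ('c'): continues run of 'c', length=2
  Position 2 ('b'): new char, reset run to 1
  Position 3 ('a'): new char, reset run to 1
  Position 4 ('c'): new char, reset run to 1
  Position 5 ('a'): new char, reset run to 1
  Position 6 ('c'): new char, reset run to 1
  Position 7 ('b'): new char, reset run to 1
  Position 8 ('b'): continues run of 'b', length=2
  Position 9 ('c'): new char, reset run to 1
  Position 10 ('c'): continues run of 'c', length=2
Longest run: 'c' with length 2

2


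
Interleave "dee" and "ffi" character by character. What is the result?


Interleaving "dee" and "ffi":
  Position 0: 'd' from first, 'f' from second => "df"
  Position 1: 'e' from first, 'f' from second => "ef"
  Position 2: 'e' from first, 'i' from second => "ei"
Result: dfefei

dfefei


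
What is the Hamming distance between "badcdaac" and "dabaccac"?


Comparing "badcdaac" and "dabaccac" position by position:
  Position 0: 'b' vs 'd' => differ
  Position 1: 'a' vs 'a' => same
  Position 2: 'd' vs 'b' => differ
  Position 3: 'c' vs 'a' => differ
  Position 4: 'd' vs 'c' => differ
  Position 5: 'a' vs 'c' => differ
  Position 6: 'a' vs 'a' => same
  Position 7: 'c' vs 'c' => same
Total differences (Hamming distance): 5

5


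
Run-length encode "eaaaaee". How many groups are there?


Input: eaaaaee
Scanning for consecutive runs:
  Group 1: 'e' x 1 (positions 0-0)
  Group 2: 'a' x 4 (positions 1-4)
  Group 3: 'e' x 2 (positions 5-6)
Total groups: 3

3


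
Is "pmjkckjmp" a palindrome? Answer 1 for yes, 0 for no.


Input: pmjkckjmp
Reversed: pmjkckjmp
  Compare pos 0 ('p') with pos 8 ('p'): match
  Compare pos 1 ('m') with pos 7 ('m'): match
  Compare pos 2 ('j') with pos 6 ('j'): match
  Compare pos 3 ('k') with pos 5 ('k'): match
Result: palindrome

1


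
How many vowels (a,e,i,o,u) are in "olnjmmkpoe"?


Input: olnjmmkpoe
Checking each character:
  'o' at position 0: vowel (running total: 1)
  'l' at position 1: consonant
  'n' at position 2: consonant
  'j' at position 3: consonant
  'm' at position 4: consonant
  'm' at position 5: consonant
  'k' at position 6: consonant
  'p' at position 7: consonant
  'o' at position 8: vowel (running total: 2)
  'e' at position 9: vowel (running total: 3)
Total vowels: 3

3


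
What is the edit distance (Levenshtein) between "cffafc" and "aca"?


Computing edit distance: "cffafc" -> "aca"
DP table:
           a    c    a
      0    1    2    3
  c   1    1    1    2
  f   2    2    2    2
  f   3    3    3    3
  a   4    3    4    3
  f   5    4    4    4
  c   6    5    4    5
Edit distance = dp[6][3] = 5

5


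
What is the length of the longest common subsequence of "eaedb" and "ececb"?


LCS of "eaedb" and "ececb"
DP table:
           e    c    e    c    b
      0    0    0    0    0    0
  e   0    1    1    1    1    1
  a   0    1    1    1    1    1
  e   0    1    1    2    2    2
  d   0    1    1    2    2    2
  b   0    1    1    2    2    3
LCS length = dp[5][5] = 3

3


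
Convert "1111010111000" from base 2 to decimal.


Input: "1111010111000" in base 2
Positional expansion:
  Digit '1' (value 1) x 2^12 = 4096
  Digit '1' (value 1) x 2^11 = 2048
  Digit '1' (value 1) x 2^10 = 1024
  Digit '1' (value 1) x 2^9 = 512
  Digit '0' (value 0) x 2^8 = 0
  Digit '1' (value 1) x 2^7 = 128
  Digit '0' (value 0) x 2^6 = 0
  Digit '1' (value 1) x 2^5 = 32
  Digit '1' (value 1) x 2^4 = 16
  Digit '1' (value 1) x 2^3 = 8
  Digit '0' (value 0) x 2^2 = 0
  Digit '0' (value 0) x 2^1 = 0
  Digit '0' (value 0) x 2^0 = 0
Sum = 7864

7864


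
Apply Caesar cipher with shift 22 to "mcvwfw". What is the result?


Caesar cipher: shift "mcvwfw" by 22
  'm' (pos 12) + 22 = pos 8 = 'i'
  'c' (pos 2) + 22 = pos 24 = 'y'
  'v' (pos 21) + 22 = pos 17 = 'r'
  'w' (pos 22) + 22 = pos 18 = 's'
  'f' (pos 5) + 22 = pos 1 = 'b'
  'w' (pos 22) + 22 = pos 18 = 's'
Result: iyrsbs

iyrsbs


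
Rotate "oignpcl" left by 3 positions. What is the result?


Input: "oignpcl", rotate left by 3
First 3 characters: "oig"
Remaining characters: "npcl"
Concatenate remaining + first: "npcl" + "oig" = "npcloig"

npcloig


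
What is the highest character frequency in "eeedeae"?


Input: eeedeae
Character counts:
  'a': 1
  'd': 1
  'e': 5
Maximum frequency: 5

5


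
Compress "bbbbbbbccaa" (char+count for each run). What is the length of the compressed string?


Input: bbbbbbbccaa
Runs:
  'b' x 7 => "b7"
  'c' x 2 => "c2"
  'a' x 2 => "a2"
Compressed: "b7c2a2"
Compressed length: 6

6


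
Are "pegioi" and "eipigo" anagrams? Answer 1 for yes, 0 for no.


Strings: "pegioi", "eipigo"
Sorted first:  egiiop
Sorted second: egiiop
Sorted forms match => anagrams

1


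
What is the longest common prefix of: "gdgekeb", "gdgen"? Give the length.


Words: gdgekeb, gdgen
  Position 0: all 'g' => match
  Position 1: all 'd' => match
  Position 2: all 'g' => match
  Position 3: all 'e' => match
  Position 4: ('k', 'n') => mismatch, stop
LCP = "gdge" (length 4)

4


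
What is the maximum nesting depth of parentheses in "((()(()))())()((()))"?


Input: "((()(()))())()((()))"
Tracking depth:
  Position 0 '(': depth becomes 1
  Position 1 '(': depth becomes 2
  Position 2 '(': depth becomes 3
  Position 3 ')': depth becomes 2
  Position 4 '(': depth becomes 3
  Position 5 '(': depth becomes 4
  Position 6 ')': depth becomes 3
  Position 7 ')': depth becomes 2
  Position 8 ')': depth becomes 1
  Position 9 '(': depth becomes 2
  Position 10 ')': depth becomes 1
  Position 11 ')': depth becomes 0
  Position 12 '(': depth becomes 1
  Position 13 ')': depth becomes 0
  Position 14 '(': depth becomes 1
  Position 15 '(': depth becomes 2
  Position 16 '(': depth becomes 3
  Position 17 ')': depth becomes 2
  Position 18 ')': depth becomes 1
  Position 19 ')': depth becomes 0
Maximum depth reached: 4

4


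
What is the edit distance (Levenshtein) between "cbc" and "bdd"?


Computing edit distance: "cbc" -> "bdd"
DP table:
           b    d    d
      0    1    2    3
  c   1    1    2    3
  b   2    1    2    3
  c   3    2    2    3
Edit distance = dp[3][3] = 3

3


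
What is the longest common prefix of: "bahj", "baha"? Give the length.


Words: bahj, baha
  Position 0: all 'b' => match
  Position 1: all 'a' => match
  Position 2: all 'h' => match
  Position 3: ('j', 'a') => mismatch, stop
LCP = "bah" (length 3)

3


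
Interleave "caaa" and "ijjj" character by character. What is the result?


Interleaving "caaa" and "ijjj":
  Position 0: 'c' from first, 'i' from second => "ci"
  Position 1: 'a' from first, 'j' from second => "aj"
  Position 2: 'a' from first, 'j' from second => "aj"
  Position 3: 'a' from first, 'j' from second => "aj"
Result: ciajajaj

ciajajaj


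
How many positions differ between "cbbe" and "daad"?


Comparing "cbbe" and "daad" position by position:
  Position 0: 'c' vs 'd' => DIFFER
  Position 1: 'b' vs 'a' => DIFFER
  Position 2: 'b' vs 'a' => DIFFER
  Position 3: 'e' vs 'd' => DIFFER
Positions that differ: 4

4


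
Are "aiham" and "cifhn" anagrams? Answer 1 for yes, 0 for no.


Strings: "aiham", "cifhn"
Sorted first:  aahim
Sorted second: cfhin
Differ at position 0: 'a' vs 'c' => not anagrams

0


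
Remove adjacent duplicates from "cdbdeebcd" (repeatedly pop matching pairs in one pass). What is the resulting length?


Input: cdbdeebcd
Stack-based adjacent duplicate removal:
  Read 'c': push. Stack: c
  Read 'd': push. Stack: cd
  Read 'b': push. Stack: cdb
  Read 'd': push. Stack: cdbd
  Read 'e': push. Stack: cdbde
  Read 'e': matches stack top 'e' => pop. Stack: cdbd
  Read 'b': push. Stack: cdbdb
  Read 'c': push. Stack: cdbdbc
  Read 'd': push. Stack: cdbdbcd
Final stack: "cdbdbcd" (length 7)

7


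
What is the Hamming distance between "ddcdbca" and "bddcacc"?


Comparing "ddcdbca" and "bddcacc" position by position:
  Position 0: 'd' vs 'b' => differ
  Position 1: 'd' vs 'd' => same
  Position 2: 'c' vs 'd' => differ
  Position 3: 'd' vs 'c' => differ
  Position 4: 'b' vs 'a' => differ
  Position 5: 'c' vs 'c' => same
  Position 6: 'a' vs 'c' => differ
Total differences (Hamming distance): 5

5


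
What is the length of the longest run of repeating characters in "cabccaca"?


Input: "cabccaca"
Scanning for longest run:
  Position 1 ('a'): new char, reset run to 1
  Position 2 ('b'): new char, reset run to 1
  Position 3 ('c'): new char, reset run to 1
  Position 4 ('c'): continues run of 'c', length=2
  Position 5 ('a'): new char, reset run to 1
  Position 6 ('c'): new char, reset run to 1
  Position 7 ('a'): new char, reset run to 1
Longest run: 'c' with length 2

2


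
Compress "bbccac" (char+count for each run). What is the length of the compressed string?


Input: bbccac
Runs:
  'b' x 2 => "b2"
  'c' x 2 => "c2"
  'a' x 1 => "a1"
  'c' x 1 => "c1"
Compressed: "b2c2a1c1"
Compressed length: 8

8


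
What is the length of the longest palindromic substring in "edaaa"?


Input: "edaaa"
Checking substrings for palindromes:
  [2:5] "aaa" (len 3) => palindrome
  [2:4] "aa" (len 2) => palindrome
  [3:5] "aa" (len 2) => palindrome
Longest palindromic substring: "aaa" with length 3

3


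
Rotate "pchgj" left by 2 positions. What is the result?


Input: "pchgj", rotate left by 2
First 2 characters: "pc"
Remaining characters: "hgj"
Concatenate remaining + first: "hgj" + "pc" = "hgjpc"

hgjpc


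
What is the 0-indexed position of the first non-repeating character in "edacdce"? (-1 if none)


Input: edacdce
Character frequencies:
  'a': 1
  'c': 2
  'd': 2
  'e': 2
Scanning left to right for freq == 1:
  Position 0 ('e'): freq=2, skip
  Position 1 ('d'): freq=2, skip
  Position 2 ('a'): unique! => answer = 2

2


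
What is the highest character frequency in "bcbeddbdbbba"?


Input: bcbeddbdbbba
Character counts:
  'a': 1
  'b': 6
  'c': 1
  'd': 3
  'e': 1
Maximum frequency: 6

6


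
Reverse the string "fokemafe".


Input: fokemafe
Reading characters right to left:
  Position 7: 'e'
  Position 6: 'f'
  Position 5: 'a'
  Position 4: 'm'
  Position 3: 'e'
  Position 2: 'k'
  Position 1: 'o'
  Position 0: 'f'
Reversed: efamekof

efamekof


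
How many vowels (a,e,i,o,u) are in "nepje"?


Input: nepje
Checking each character:
  'n' at position 0: consonant
  'e' at position 1: vowel (running total: 1)
  'p' at position 2: consonant
  'j' at position 3: consonant
  'e' at position 4: vowel (running total: 2)
Total vowels: 2

2


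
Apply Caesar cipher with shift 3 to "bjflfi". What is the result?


Caesar cipher: shift "bjflfi" by 3
  'b' (pos 1) + 3 = pos 4 = 'e'
  'j' (pos 9) + 3 = pos 12 = 'm'
  'f' (pos 5) + 3 = pos 8 = 'i'
  'l' (pos 11) + 3 = pos 14 = 'o'
  'f' (pos 5) + 3 = pos 8 = 'i'
  'i' (pos 8) + 3 = pos 11 = 'l'
Result: emioil

emioil


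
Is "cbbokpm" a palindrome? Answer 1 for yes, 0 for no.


Input: cbbokpm
Reversed: mpkobbc
  Compare pos 0 ('c') with pos 6 ('m'): MISMATCH
  Compare pos 1 ('b') with pos 5 ('p'): MISMATCH
  Compare pos 2 ('b') with pos 4 ('k'): MISMATCH
Result: not a palindrome

0


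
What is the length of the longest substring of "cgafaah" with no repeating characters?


Input: "cgafaah"
Sliding window (track last position of each char):
  Position 0 ('c'): window [0,0] length 1 -- new best
  Position 1 ('g'): window [0,1] length 2 -- new best
  Position 2 ('a'): window [0,2] length 3 -- new best
  Position 3 ('f'): window [0,3] length 4 -- new best
  Position 4 ('a'): repeat (last at 2), move window start to 3
  Position 4 ('a'): window [3,4] length 2
  Position 5 ('a'): repeat (last at 4), move window start to 5
  Position 5 ('a'): window [5,5] length 1
  Position 6 ('h'): window [5,6] length 2
Longest substring with no repeats: "cgaf" with length 4

4


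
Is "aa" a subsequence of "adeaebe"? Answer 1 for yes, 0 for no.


Check if "aa" is a subsequence of "adeaebe"
Greedy scan:
  Position 0 ('a'): matches sub[0] = 'a'
  Position 1 ('d'): no match needed
  Position 2 ('e'): no match needed
  Position 3 ('a'): matches sub[1] = 'a'
  Position 4 ('e'): no match needed
  Position 5 ('b'): no match needed
  Position 6 ('e'): no match needed
All 2 characters matched => is a subsequence

1


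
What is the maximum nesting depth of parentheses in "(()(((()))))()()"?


Input: "(()(((()))))()()"
Tracking depth:
  Position 0 '(': depth becomes 1
  Position 1 '(': depth becomes 2
  Position 2 ')': depth becomes 1
  Position 3 '(': depth becomes 2
  Position 4 '(': depth becomes 3
  Position 5 '(': depth becomes 4
  Position 6 '(': depth becomes 5
  Position 7 ')': depth becomes 4
  Position 8 ')': depth becomes 3
  Position 9 ')': depth becomes 2
  Position 10 ')': depth becomes 1
  Position 11 ')': depth becomes 0
  Position 12 '(': depth becomes 1
  Position 13 ')': depth becomes 0
  Position 14 '(': depth becomes 1
  Position 15 ')': depth becomes 0
Maximum depth reached: 5

5


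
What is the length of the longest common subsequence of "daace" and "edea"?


LCS of "daace" and "edea"
DP table:
           e    d    e    a
      0    0    0    0    0
  d   0    0    1    1    1
  a   0    0    1    1    2
  a   0    0    1    1    2
  c   0    0    1    1    2
  e   0    1    1    2    2
LCS length = dp[5][4] = 2

2


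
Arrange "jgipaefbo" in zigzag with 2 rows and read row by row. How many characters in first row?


Zigzag "jgipaefbo" into 2 rows:
Placing characters:
  'j' => row 0
  'g' => row 1
  'i' => row 0
  'p' => row 1
  'a' => row 0
  'e' => row 1
  'f' => row 0
  'b' => row 1
  'o' => row 0
Rows:
  Row 0: "jiafo"
  Row 1: "gpeb"
First row length: 5

5


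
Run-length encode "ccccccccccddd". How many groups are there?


Input: ccccccccccddd
Scanning for consecutive runs:
  Group 1: 'c' x 10 (positions 0-9)
  Group 2: 'd' x 3 (positions 10-12)
Total groups: 2

2


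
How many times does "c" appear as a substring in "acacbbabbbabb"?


Searching for "c" in "acacbbabbbabb"
Scanning each position:
  Position 0: "a" => no
  Position 1: "c" => MATCH
  Position 2: "a" => no
  Position 3: "c" => MATCH
  Position 4: "b" => no
  Position 5: "b" => no
  Position 6: "a" => no
  Position 7: "b" => no
  Position 8: "b" => no
  Position 9: "b" => no
  Position 10: "a" => no
  Position 11: "b" => no
  Position 12: "b" => no
Total occurrences: 2

2


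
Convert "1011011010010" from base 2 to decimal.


Input: "1011011010010" in base 2
Positional expansion:
  Digit '1' (value 1) x 2^12 = 4096
  Digit '0' (value 0) x 2^11 = 0
  Digit '1' (value 1) x 2^10 = 1024
  Digit '1' (value 1) x 2^9 = 512
  Digit '0' (value 0) x 2^8 = 0
  Digit '1' (value 1) x 2^7 = 128
  Digit '1' (value 1) x 2^6 = 64
  Digit '0' (value 0) x 2^5 = 0
  Digit '1' (value 1) x 2^4 = 16
  Digit '0' (value 0) x 2^3 = 0
  Digit '0' (value 0) x 2^2 = 0
  Digit '1' (value 1) x 2^1 = 2
  Digit '0' (value 0) x 2^0 = 0
Sum = 5842

5842


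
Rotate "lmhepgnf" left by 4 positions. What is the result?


Input: "lmhepgnf", rotate left by 4
First 4 characters: "lmhe"
Remaining characters: "pgnf"
Concatenate remaining + first: "pgnf" + "lmhe" = "pgnflmhe"

pgnflmhe


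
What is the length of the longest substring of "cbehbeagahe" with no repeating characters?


Input: "cbehbeagahe"
Sliding window (track last position of each char):
  Position 0 ('c'): window [0,0] length 1 -- new best
  Position 1 ('b'): window [0,1] length 2 -- new best
  Position 2 ('e'): window [0,2] length 3 -- new best
  Position 3 ('h'): window [0,3] length 4 -- new best
  Position 4 ('b'): repeat (last at 1), move window start to 2
  Position 4 ('b'): window [2,4] length 3
  Position 5 ('e'): repeat (last at 2), move window start to 3
  Position 5 ('e'): window [3,5] length 3
  Position 6 ('a'): window [3,6] length 4
  Position 7 ('g'): window [3,7] length 5 -- new best
  Position 8 ('a'): repeat (last at 6), move window start to 7
  Position 8 ('a'): window [7,8] length 2
  Position 9 ('h'): window [7,9] length 3
  Position 10 ('e'): window [7,10] length 4
Longest substring with no repeats: "hbeag" with length 5

5


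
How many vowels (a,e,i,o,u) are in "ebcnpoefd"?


Input: ebcnpoefd
Checking each character:
  'e' at position 0: vowel (running total: 1)
  'b' at position 1: consonant
  'c' at position 2: consonant
  'n' at position 3: consonant
  'p' at position 4: consonant
  'o' at position 5: vowel (running total: 2)
  'e' at position 6: vowel (running total: 3)
  'f' at position 7: consonant
  'd' at position 8: consonant
Total vowels: 3

3


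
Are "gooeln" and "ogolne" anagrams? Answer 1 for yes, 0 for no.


Strings: "gooeln", "ogolne"
Sorted first:  eglnoo
Sorted second: eglnoo
Sorted forms match => anagrams

1


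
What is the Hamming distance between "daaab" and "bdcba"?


Comparing "daaab" and "bdcba" position by position:
  Position 0: 'd' vs 'b' => differ
  Position 1: 'a' vs 'd' => differ
  Position 2: 'a' vs 'c' => differ
  Position 3: 'a' vs 'b' => differ
  Position 4: 'b' vs 'a' => differ
Total differences (Hamming distance): 5

5


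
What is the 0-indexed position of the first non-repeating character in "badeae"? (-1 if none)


Input: badeae
Character frequencies:
  'a': 2
  'b': 1
  'd': 1
  'e': 2
Scanning left to right for freq == 1:
  Position 0 ('b'): unique! => answer = 0

0


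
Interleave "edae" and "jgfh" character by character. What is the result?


Interleaving "edae" and "jgfh":
  Position 0: 'e' from first, 'j' from second => "ej"
  Position 1: 'd' from first, 'g' from second => "dg"
  Position 2: 'a' from first, 'f' from second => "af"
  Position 3: 'e' from first, 'h' from second => "eh"
Result: ejdgafeh

ejdgafeh


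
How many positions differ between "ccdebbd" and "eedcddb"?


Comparing "ccdebbd" and "eedcddb" position by position:
  Position 0: 'c' vs 'e' => DIFFER
  Position 1: 'c' vs 'e' => DIFFER
  Position 2: 'd' vs 'd' => same
  Position 3: 'e' vs 'c' => DIFFER
  Position 4: 'b' vs 'd' => DIFFER
  Position 5: 'b' vs 'd' => DIFFER
  Position 6: 'd' vs 'b' => DIFFER
Positions that differ: 6

6


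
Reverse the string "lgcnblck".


Input: lgcnblck
Reading characters right to left:
  Position 7: 'k'
  Position 6: 'c'
  Position 5: 'l'
  Position 4: 'b'
  Position 3: 'n'
  Position 2: 'c'
  Position 1: 'g'
  Position 0: 'l'
Reversed: kclbncgl

kclbncgl


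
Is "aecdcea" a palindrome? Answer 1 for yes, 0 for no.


Input: aecdcea
Reversed: aecdcea
  Compare pos 0 ('a') with pos 6 ('a'): match
  Compare pos 1 ('e') with pos 5 ('e'): match
  Compare pos 2 ('c') with pos 4 ('c'): match
Result: palindrome

1


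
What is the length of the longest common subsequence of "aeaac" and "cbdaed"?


LCS of "aeaac" and "cbdaed"
DP table:
           c    b    d    a    e    d
      0    0    0    0    0    0    0
  a   0    0    0    0    1    1    1
  e   0    0    0    0    1    2    2
  a   0    0    0    0    1    2    2
  a   0    0    0    0    1    2    2
  c   0    1    1    1    1    2    2
LCS length = dp[5][6] = 2

2


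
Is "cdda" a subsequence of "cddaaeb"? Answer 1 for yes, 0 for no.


Check if "cdda" is a subsequence of "cddaaeb"
Greedy scan:
  Position 0 ('c'): matches sub[0] = 'c'
  Position 1 ('d'): matches sub[1] = 'd'
  Position 2 ('d'): matches sub[2] = 'd'
  Position 3 ('a'): matches sub[3] = 'a'
  Position 4 ('a'): no match needed
  Position 5 ('e'): no match needed
  Position 6 ('b'): no match needed
All 4 characters matched => is a subsequence

1


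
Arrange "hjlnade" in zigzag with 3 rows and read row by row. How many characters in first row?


Zigzag "hjlnade" into 3 rows:
Placing characters:
  'h' => row 0
  'j' => row 1
  'l' => row 2
  'n' => row 1
  'a' => row 0
  'd' => row 1
  'e' => row 2
Rows:
  Row 0: "ha"
  Row 1: "jnd"
  Row 2: "le"
First row length: 2

2


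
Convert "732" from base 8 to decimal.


Input: "732" in base 8
Positional expansion:
  Digit '7' (value 7) x 8^2 = 448
  Digit '3' (value 3) x 8^1 = 24
  Digit '2' (value 2) x 8^0 = 2
Sum = 474

474


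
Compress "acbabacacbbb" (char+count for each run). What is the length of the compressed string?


Input: acbabacacbbb
Runs:
  'a' x 1 => "a1"
  'c' x 1 => "c1"
  'b' x 1 => "b1"
  'a' x 1 => "a1"
  'b' x 1 => "b1"
  'a' x 1 => "a1"
  'c' x 1 => "c1"
  'a' x 1 => "a1"
  'c' x 1 => "c1"
  'b' x 3 => "b3"
Compressed: "a1c1b1a1b1a1c1a1c1b3"
Compressed length: 20

20


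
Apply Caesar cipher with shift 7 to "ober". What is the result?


Caesar cipher: shift "ober" by 7
  'o' (pos 14) + 7 = pos 21 = 'v'
  'b' (pos 1) + 7 = pos 8 = 'i'
  'e' (pos 4) + 7 = pos 11 = 'l'
  'r' (pos 17) + 7 = pos 24 = 'y'
Result: vily

vily


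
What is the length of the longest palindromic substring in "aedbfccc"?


Input: "aedbfccc"
Checking substrings for palindromes:
  [5:8] "ccc" (len 3) => palindrome
  [5:7] "cc" (len 2) => palindrome
  [6:8] "cc" (len 2) => palindrome
Longest palindromic substring: "ccc" with length 3

3


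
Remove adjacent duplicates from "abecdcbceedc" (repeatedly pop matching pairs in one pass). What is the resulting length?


Input: abecdcbceedc
Stack-based adjacent duplicate removal:
  Read 'a': push. Stack: a
  Read 'b': push. Stack: ab
  Read 'e': push. Stack: abe
  Read 'c': push. Stack: abec
  Read 'd': push. Stack: abecd
  Read 'c': push. Stack: abecdc
  Read 'b': push. Stack: abecdcb
  Read 'c': push. Stack: abecdcbc
  Read 'e': push. Stack: abecdcbce
  Read 'e': matches stack top 'e' => pop. Stack: abecdcbc
  Read 'd': push. Stack: abecdcbcd
  Read 'c': push. Stack: abecdcbcdc
Final stack: "abecdcbcdc" (length 10)

10


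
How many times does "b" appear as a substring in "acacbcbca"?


Searching for "b" in "acacbcbca"
Scanning each position:
  Position 0: "a" => no
  Position 1: "c" => no
  Position 2: "a" => no
  Position 3: "c" => no
  Position 4: "b" => MATCH
  Position 5: "c" => no
  Position 6: "b" => MATCH
  Position 7: "c" => no
  Position 8: "a" => no
Total occurrences: 2

2


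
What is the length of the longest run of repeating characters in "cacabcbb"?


Input: "cacabcbb"
Scanning for longest run:
  Position 1 ('a'): new char, reset run to 1
  Position 2 ('c'): new char, reset run to 1
  Position 3 ('a'): new char, reset run to 1
  Position 4 ('b'): new char, reset run to 1
  Position 5 ('c'): new char, reset run to 1
  Position 6 ('b'): new char, reset run to 1
  Position 7 ('b'): continues run of 'b', length=2
Longest run: 'b' with length 2

2


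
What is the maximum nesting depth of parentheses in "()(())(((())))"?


Input: "()(())(((())))"
Tracking depth:
  Position 0 '(': depth becomes 1
  Position 1 ')': depth becomes 0
  Position 2 '(': depth becomes 1
  Position 3 '(': depth becomes 2
  Position 4 ')': depth becomes 1
  Position 5 ')': depth becomes 0
  Position 6 '(': depth becomes 1
  Position 7 '(': depth becomes 2
  Position 8 '(': depth becomes 3
  Position 9 '(': depth becomes 4
  Position 10 ')': depth becomes 3
  Position 11 ')': depth becomes 2
  Position 12 ')': depth becomes 1
  Position 13 ')': depth becomes 0
Maximum depth reached: 4

4


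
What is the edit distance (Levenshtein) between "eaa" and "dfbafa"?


Computing edit distance: "eaa" -> "dfbafa"
DP table:
           d    f    b    a    f    a
      0    1    2    3    4    5    6
  e   1    1    2    3    4    5    6
  a   2    2    2    3    3    4    5
  a   3    3    3    3    3    4    4
Edit distance = dp[3][6] = 4

4


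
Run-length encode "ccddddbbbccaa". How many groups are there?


Input: ccddddbbbccaa
Scanning for consecutive runs:
  Group 1: 'c' x 2 (positions 0-1)
  Group 2: 'd' x 4 (positions 2-5)
  Group 3: 'b' x 3 (positions 6-8)
  Group 4: 'c' x 2 (positions 9-10)
  Group 5: 'a' x 2 (positions 11-12)
Total groups: 5

5


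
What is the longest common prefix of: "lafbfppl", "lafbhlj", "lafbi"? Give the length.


Words: lafbfppl, lafbhlj, lafbi
  Position 0: all 'l' => match
  Position 1: all 'a' => match
  Position 2: all 'f' => match
  Position 3: all 'b' => match
  Position 4: ('f', 'h', 'i') => mismatch, stop
LCP = "lafb" (length 4)

4


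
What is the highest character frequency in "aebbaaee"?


Input: aebbaaee
Character counts:
  'a': 3
  'b': 2
  'e': 3
Maximum frequency: 3

3


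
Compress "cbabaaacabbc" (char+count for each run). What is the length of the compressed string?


Input: cbabaaacabbc
Runs:
  'c' x 1 => "c1"
  'b' x 1 => "b1"
  'a' x 1 => "a1"
  'b' x 1 => "b1"
  'a' x 3 => "a3"
  'c' x 1 => "c1"
  'a' x 1 => "a1"
  'b' x 2 => "b2"
  'c' x 1 => "c1"
Compressed: "c1b1a1b1a3c1a1b2c1"
Compressed length: 18

18


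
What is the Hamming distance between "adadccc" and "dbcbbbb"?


Comparing "adadccc" and "dbcbbbb" position by position:
  Position 0: 'a' vs 'd' => differ
  Position 1: 'd' vs 'b' => differ
  Position 2: 'a' vs 'c' => differ
  Position 3: 'd' vs 'b' => differ
  Position 4: 'c' vs 'b' => differ
  Position 5: 'c' vs 'b' => differ
  Position 6: 'c' vs 'b' => differ
Total differences (Hamming distance): 7

7


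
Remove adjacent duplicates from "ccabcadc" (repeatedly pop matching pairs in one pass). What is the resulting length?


Input: ccabcadc
Stack-based adjacent duplicate removal:
  Read 'c': push. Stack: c
  Read 'c': matches stack top 'c' => pop. Stack: (empty)
  Read 'a': push. Stack: a
  Read 'b': push. Stack: ab
  Read 'c': push. Stack: abc
  Read 'a': push. Stack: abca
  Read 'd': push. Stack: abcad
  Read 'c': push. Stack: abcadc
Final stack: "abcadc" (length 6)

6


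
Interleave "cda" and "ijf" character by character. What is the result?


Interleaving "cda" and "ijf":
  Position 0: 'c' from first, 'i' from second => "ci"
  Position 1: 'd' from first, 'j' from second => "dj"
  Position 2: 'a' from first, 'f' from second => "af"
Result: cidjaf

cidjaf


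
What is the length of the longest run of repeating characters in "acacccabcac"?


Input: "acacccabcac"
Scanning for longest run:
  Position 1 ('c'): new char, reset run to 1
  Position 2 ('a'): new char, reset run to 1
  Position 3 ('c'): new char, reset run to 1
  Position 4 ('c'): continues run of 'c', length=2
  Position 5 ('c'): continues run of 'c', length=3
  Position 6 ('a'): new char, reset run to 1
  Position 7 ('b'): new char, reset run to 1
  Position 8 ('c'): new char, reset run to 1
  Position 9 ('a'): new char, reset run to 1
  Position 10 ('c'): new char, reset run to 1
Longest run: 'c' with length 3

3


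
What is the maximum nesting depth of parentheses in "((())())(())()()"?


Input: "((())())(())()()"
Tracking depth:
  Position 0 '(': depth becomes 1
  Position 1 '(': depth becomes 2
  Position 2 '(': depth becomes 3
  Position 3 ')': depth becomes 2
  Position 4 ')': depth becomes 1
  Position 5 '(': depth becomes 2
  Position 6 ')': depth becomes 1
  Position 7 ')': depth becomes 0
  Position 8 '(': depth becomes 1
  Position 9 '(': depth becomes 2
  Position 10 ')': depth becomes 1
  Position 11 ')': depth becomes 0
  Position 12 '(': depth becomes 1
  Position 13 ')': depth becomes 0
  Position 14 '(': depth becomes 1
  Position 15 ')': depth becomes 0
Maximum depth reached: 3

3


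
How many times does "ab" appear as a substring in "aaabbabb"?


Searching for "ab" in "aaabbabb"
Scanning each position:
  Position 0: "aa" => no
  Position 1: "aa" => no
  Position 2: "ab" => MATCH
  Position 3: "bb" => no
  Position 4: "ba" => no
  Position 5: "ab" => MATCH
  Position 6: "bb" => no
Total occurrences: 2

2
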